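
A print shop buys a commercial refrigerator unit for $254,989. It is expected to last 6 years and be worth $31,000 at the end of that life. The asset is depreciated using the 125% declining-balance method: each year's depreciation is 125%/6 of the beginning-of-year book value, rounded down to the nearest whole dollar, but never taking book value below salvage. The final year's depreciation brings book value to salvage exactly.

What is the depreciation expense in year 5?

$20,866

Depreciable base = $254,989 − $31,000 = $223,989.
Year 1: ⌊$254,989 × 125%/6⌋ = $53,122. Book value $201,867.
Year 2: ⌊$201,867 × 125%/6⌋ = $42,055. Book value $159,812.
Year 3: ⌊$159,812 × 125%/6⌋ = $33,294. Book value $126,518.
Year 4: ⌊$126,518 × 125%/6⌋ = $26,357. Book value $100,161.
Year 5: ⌊$100,161 × 125%/6⌋ = $20,866. Book value $79,295.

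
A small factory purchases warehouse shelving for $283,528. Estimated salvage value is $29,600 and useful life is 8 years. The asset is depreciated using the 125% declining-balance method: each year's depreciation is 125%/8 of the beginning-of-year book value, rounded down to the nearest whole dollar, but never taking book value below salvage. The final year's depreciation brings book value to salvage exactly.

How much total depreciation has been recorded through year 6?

Depreciable base = $283,528 − $29,600 = $253,928.
Year 1: ⌊$283,528 × 125%/8⌋ = $44,301. Book value $239,227.
Year 2: ⌊$239,227 × 125%/8⌋ = $37,379. Book value $201,848.
Year 3: ⌊$201,848 × 125%/8⌋ = $31,538. Book value $170,310.
Year 4: ⌊$170,310 × 125%/8⌋ = $26,610. Book value $143,700.
Year 5: ⌊$143,700 × 125%/8⌋ = $22,453. Book value $121,247.
Year 6: ⌊$121,247 × 125%/8⌋ = $18,944. Book value $102,303.
Accumulated through year 6 = $283,528 − $102,303 = $181,225.

$181,225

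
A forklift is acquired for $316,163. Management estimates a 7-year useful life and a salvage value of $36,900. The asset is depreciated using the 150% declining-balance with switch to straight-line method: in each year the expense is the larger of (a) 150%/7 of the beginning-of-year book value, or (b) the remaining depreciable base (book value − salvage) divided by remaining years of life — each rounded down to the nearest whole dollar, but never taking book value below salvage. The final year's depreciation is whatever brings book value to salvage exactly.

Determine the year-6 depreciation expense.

Depreciable base = $316,163 − $36,900 = $279,263.
Year 1: DB = ⌊$316,163 × 150%/7⌋ = $67,749; SL = ⌊$279,263/7⌋ = $39,894 → take DB $67,749. Book value $248,414.
Year 2: DB = ⌊$248,414 × 150%/7⌋ = $53,231; SL = ⌊$211,514/6⌋ = $35,252 → take DB $53,231. Book value $195,183.
Year 3: DB = ⌊$195,183 × 150%/7⌋ = $41,824; SL = ⌊$158,283/5⌋ = $31,656 → take DB $41,824. Book value $153,359.
Year 4: DB = ⌊$153,359 × 150%/7⌋ = $32,862; SL = ⌊$116,459/4⌋ = $29,114 → take DB $32,862. Book value $120,497.
Year 5: DB = ⌊$120,497 × 150%/7⌋ = $25,820; SL = ⌊$83,597/3⌋ = $27,865 → take SL $27,865. Book value $92,632.
Year 6: DB = ⌊$92,632 × 150%/7⌋ = $19,849; SL = ⌊$55,732/2⌋ = $27,866 → take SL $27,866. Book value $64,766.

$27,866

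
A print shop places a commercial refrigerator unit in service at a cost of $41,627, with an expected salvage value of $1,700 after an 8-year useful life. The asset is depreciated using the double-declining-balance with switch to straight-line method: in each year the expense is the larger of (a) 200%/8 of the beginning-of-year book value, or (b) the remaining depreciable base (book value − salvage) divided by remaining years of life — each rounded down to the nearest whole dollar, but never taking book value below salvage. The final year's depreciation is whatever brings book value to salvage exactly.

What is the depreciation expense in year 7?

$2,726

Depreciable base = $41,627 − $1,700 = $39,927.
Year 1: DB = ⌊$41,627 × 200%/8⌋ = $10,406; SL = ⌊$39,927/8⌋ = $4,990 → take DB $10,406. Book value $31,221.
Year 2: DB = ⌊$31,221 × 200%/8⌋ = $7,805; SL = ⌊$29,521/7⌋ = $4,217 → take DB $7,805. Book value $23,416.
Year 3: DB = ⌊$23,416 × 200%/8⌋ = $5,854; SL = ⌊$21,716/6⌋ = $3,619 → take DB $5,854. Book value $17,562.
Year 4: DB = ⌊$17,562 × 200%/8⌋ = $4,390; SL = ⌊$15,862/5⌋ = $3,172 → take DB $4,390. Book value $13,172.
Year 5: DB = ⌊$13,172 × 200%/8⌋ = $3,293; SL = ⌊$11,472/4⌋ = $2,868 → take DB $3,293. Book value $9,879.
Year 6: DB = ⌊$9,879 × 200%/8⌋ = $2,469; SL = ⌊$8,179/3⌋ = $2,726 → take SL $2,726. Book value $7,153.
Year 7: DB = ⌊$7,153 × 200%/8⌋ = $1,788; SL = ⌊$5,453/2⌋ = $2,726 → take SL $2,726. Book value $4,427.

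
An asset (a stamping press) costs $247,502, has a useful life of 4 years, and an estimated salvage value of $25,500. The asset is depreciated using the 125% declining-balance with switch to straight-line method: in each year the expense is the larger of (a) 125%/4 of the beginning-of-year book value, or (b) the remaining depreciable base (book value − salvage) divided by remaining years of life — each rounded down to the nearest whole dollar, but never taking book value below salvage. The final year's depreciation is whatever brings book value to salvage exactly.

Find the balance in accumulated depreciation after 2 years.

Depreciable base = $247,502 − $25,500 = $222,002.
Year 1: DB = ⌊$247,502 × 125%/4⌋ = $77,344; SL = ⌊$222,002/4⌋ = $55,500 → take DB $77,344. Book value $170,158.
Year 2: DB = ⌊$170,158 × 125%/4⌋ = $53,174; SL = ⌊$144,658/3⌋ = $48,219 → take DB $53,174. Book value $116,984.
Accumulated through year 2 = $247,502 − $116,984 = $130,518.

$130,518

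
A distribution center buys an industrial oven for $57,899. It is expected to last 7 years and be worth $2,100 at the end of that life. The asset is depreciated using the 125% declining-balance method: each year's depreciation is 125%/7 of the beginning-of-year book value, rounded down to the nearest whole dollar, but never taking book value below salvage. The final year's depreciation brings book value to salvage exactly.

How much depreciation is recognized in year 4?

$5,730

Depreciable base = $57,899 − $2,100 = $55,799.
Year 1: ⌊$57,899 × 125%/7⌋ = $10,339. Book value $47,560.
Year 2: ⌊$47,560 × 125%/7⌋ = $8,492. Book value $39,068.
Year 3: ⌊$39,068 × 125%/7⌋ = $6,976. Book value $32,092.
Year 4: ⌊$32,092 × 125%/7⌋ = $5,730. Book value $26,362.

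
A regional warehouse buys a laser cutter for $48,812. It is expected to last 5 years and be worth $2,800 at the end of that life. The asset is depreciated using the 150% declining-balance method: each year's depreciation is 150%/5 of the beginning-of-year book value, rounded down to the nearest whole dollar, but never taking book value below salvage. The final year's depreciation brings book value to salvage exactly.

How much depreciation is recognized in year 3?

$7,175

Depreciable base = $48,812 − $2,800 = $46,012.
Year 1: ⌊$48,812 × 150%/5⌋ = $14,643. Book value $34,169.
Year 2: ⌊$34,169 × 150%/5⌋ = $10,250. Book value $23,919.
Year 3: ⌊$23,919 × 150%/5⌋ = $7,175. Book value $16,744.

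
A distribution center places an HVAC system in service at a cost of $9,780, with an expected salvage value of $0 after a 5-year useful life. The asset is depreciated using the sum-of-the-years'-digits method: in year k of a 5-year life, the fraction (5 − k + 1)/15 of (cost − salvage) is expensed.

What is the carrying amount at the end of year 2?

Depreciable base = $9,780 − $0 = $9,780.
Sum of the years' digits = 5+4+3+2+1 = 15.
Year 1: $9,780 × 5/15 = $3,260. Book value $6,520.
Year 2: $9,780 × 4/15 = $2,608. Book value $3,912.

$3,912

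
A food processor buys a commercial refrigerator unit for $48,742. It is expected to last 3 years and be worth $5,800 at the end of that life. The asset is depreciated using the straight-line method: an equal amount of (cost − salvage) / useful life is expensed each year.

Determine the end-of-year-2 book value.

Depreciable base = $48,742 − $5,800 = $42,942.
Annual expense = $42,942 / 3 = $14,314.
End of year 1: book value $34,428.
End of year 2: book value $20,114.

$20,114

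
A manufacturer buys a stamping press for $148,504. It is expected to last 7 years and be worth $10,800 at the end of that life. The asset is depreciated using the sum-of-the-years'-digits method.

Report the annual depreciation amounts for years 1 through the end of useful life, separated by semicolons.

Depreciable base = $148,504 − $10,800 = $137,704.
Sum of the years' digits = 7+6+5+4+3+2+1 = 28.
Year 1: $137,704 × 7/28 = $34,426. Book value $114,078.
Year 2: $137,704 × 6/28 = $29,508. Book value $84,570.
Year 3: $137,704 × 5/28 = $24,590. Book value $59,980.
Year 4: $137,704 × 4/28 = $19,672. Book value $40,308.
Year 5: $137,704 × 3/28 = $14,754. Book value $25,554.
Year 6: $137,704 × 2/28 = $9,836. Book value $15,718.
Year 7: $137,704 × 1/28 = $4,918. Book value $10,800.

$34,426; $29,508; $24,590; $19,672; $14,754; $9,836; $4,918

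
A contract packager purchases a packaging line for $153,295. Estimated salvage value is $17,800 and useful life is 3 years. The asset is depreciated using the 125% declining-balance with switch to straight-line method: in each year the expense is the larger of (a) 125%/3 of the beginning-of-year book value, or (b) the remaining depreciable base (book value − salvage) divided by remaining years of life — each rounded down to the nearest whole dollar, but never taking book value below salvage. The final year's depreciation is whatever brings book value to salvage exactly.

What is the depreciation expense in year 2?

$37,259

Depreciable base = $153,295 − $17,800 = $135,495.
Year 1: DB = ⌊$153,295 × 125%/3⌋ = $63,872; SL = ⌊$135,495/3⌋ = $45,165 → take DB $63,872. Book value $89,423.
Year 2: DB = ⌊$89,423 × 125%/3⌋ = $37,259; SL = ⌊$71,623/2⌋ = $35,811 → take DB $37,259. Book value $52,164.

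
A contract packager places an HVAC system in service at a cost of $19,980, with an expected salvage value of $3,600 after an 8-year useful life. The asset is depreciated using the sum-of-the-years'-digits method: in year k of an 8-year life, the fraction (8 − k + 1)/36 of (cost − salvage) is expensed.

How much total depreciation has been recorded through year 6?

$15,015

Depreciable base = $19,980 − $3,600 = $16,380.
Sum of the years' digits = 8+7+6+5+4+3+2+1 = 36.
Year 1: $16,380 × 8/36 = $3,640. Book value $16,340.
Year 2: $16,380 × 7/36 = $3,185. Book value $13,155.
Year 3: $16,380 × 6/36 = $2,730. Book value $10,425.
Year 4: $16,380 × 5/36 = $2,275. Book value $8,150.
Year 5: $16,380 × 4/36 = $1,820. Book value $6,330.
Year 6: $16,380 × 3/36 = $1,365. Book value $4,965.
Accumulated through year 6 = $19,980 − $4,965 = $15,015.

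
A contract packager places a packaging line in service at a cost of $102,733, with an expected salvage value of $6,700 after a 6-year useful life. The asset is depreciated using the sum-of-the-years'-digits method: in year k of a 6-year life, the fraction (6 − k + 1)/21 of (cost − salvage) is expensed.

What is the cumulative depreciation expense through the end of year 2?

$50,303

Depreciable base = $102,733 − $6,700 = $96,033.
Sum of the years' digits = 6+5+4+3+2+1 = 21.
Year 1: $96,033 × 6/21 = $27,438. Book value $75,295.
Year 2: $96,033 × 5/21 = $22,865. Book value $52,430.
Accumulated through year 2 = $102,733 − $52,430 = $50,303.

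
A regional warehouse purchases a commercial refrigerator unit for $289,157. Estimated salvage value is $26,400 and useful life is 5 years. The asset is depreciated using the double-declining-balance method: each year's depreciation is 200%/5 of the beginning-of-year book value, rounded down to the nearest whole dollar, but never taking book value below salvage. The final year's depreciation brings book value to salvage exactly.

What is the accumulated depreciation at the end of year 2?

Depreciable base = $289,157 − $26,400 = $262,757.
Year 1: ⌊$289,157 × 200%/5⌋ = $115,662. Book value $173,495.
Year 2: ⌊$173,495 × 200%/5⌋ = $69,398. Book value $104,097.
Accumulated through year 2 = $289,157 − $104,097 = $185,060.

$185,060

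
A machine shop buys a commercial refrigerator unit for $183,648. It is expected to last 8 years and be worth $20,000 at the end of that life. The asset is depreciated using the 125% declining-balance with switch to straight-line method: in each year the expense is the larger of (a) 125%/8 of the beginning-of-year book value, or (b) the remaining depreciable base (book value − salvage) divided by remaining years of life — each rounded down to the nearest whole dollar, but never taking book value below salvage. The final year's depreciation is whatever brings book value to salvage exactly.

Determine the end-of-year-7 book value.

$38,063

Depreciable base = $183,648 − $20,000 = $163,648.
Year 1: DB = ⌊$183,648 × 125%/8⌋ = $28,695; SL = ⌊$163,648/8⌋ = $20,456 → take DB $28,695. Book value $154,953.
Year 2: DB = ⌊$154,953 × 125%/8⌋ = $24,211; SL = ⌊$134,953/7⌋ = $19,279 → take DB $24,211. Book value $130,742.
Year 3: DB = ⌊$130,742 × 125%/8⌋ = $20,428; SL = ⌊$110,742/6⌋ = $18,457 → take DB $20,428. Book value $110,314.
Year 4: DB = ⌊$110,314 × 125%/8⌋ = $17,236; SL = ⌊$90,314/5⌋ = $18,062 → take SL $18,062. Book value $92,252.
Year 5: DB = ⌊$92,252 × 125%/8⌋ = $14,414; SL = ⌊$72,252/4⌋ = $18,063 → take SL $18,063. Book value $74,189.
Year 6: DB = ⌊$74,189 × 125%/8⌋ = $11,592; SL = ⌊$54,189/3⌋ = $18,063 → take SL $18,063. Book value $56,126.
Year 7: DB = ⌊$56,126 × 125%/8⌋ = $8,769; SL = ⌊$36,126/2⌋ = $18,063 → take SL $18,063. Book value $38,063.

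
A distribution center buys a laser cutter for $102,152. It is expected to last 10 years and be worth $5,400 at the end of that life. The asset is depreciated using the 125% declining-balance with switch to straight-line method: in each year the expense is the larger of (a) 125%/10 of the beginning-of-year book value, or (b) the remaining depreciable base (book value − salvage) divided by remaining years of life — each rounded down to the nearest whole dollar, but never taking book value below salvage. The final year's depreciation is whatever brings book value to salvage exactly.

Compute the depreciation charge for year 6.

Depreciable base = $102,152 − $5,400 = $96,752.
Year 1: DB = ⌊$102,152 × 125%/10⌋ = $12,769; SL = ⌊$96,752/10⌋ = $9,675 → take DB $12,769. Book value $89,383.
Year 2: DB = ⌊$89,383 × 125%/10⌋ = $11,172; SL = ⌊$83,983/9⌋ = $9,331 → take DB $11,172. Book value $78,211.
Year 3: DB = ⌊$78,211 × 125%/10⌋ = $9,776; SL = ⌊$72,811/8⌋ = $9,101 → take DB $9,776. Book value $68,435.
Year 4: DB = ⌊$68,435 × 125%/10⌋ = $8,554; SL = ⌊$63,035/7⌋ = $9,005 → take SL $9,005. Book value $59,430.
Year 5: DB = ⌊$59,430 × 125%/10⌋ = $7,428; SL = ⌊$54,030/6⌋ = $9,005 → take SL $9,005. Book value $50,425.
Year 6: DB = ⌊$50,425 × 125%/10⌋ = $6,303; SL = ⌊$45,025/5⌋ = $9,005 → take SL $9,005. Book value $41,420.

$9,005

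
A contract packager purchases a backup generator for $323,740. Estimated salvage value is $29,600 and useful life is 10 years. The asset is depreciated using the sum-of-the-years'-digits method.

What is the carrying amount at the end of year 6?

Depreciable base = $323,740 − $29,600 = $294,140.
Sum of the years' digits = 10+9+8+7+6+5+4+3+2+1 = 55.
Year 1: $294,140 × 10/55 = $53,480. Book value $270,260.
Year 2: $294,140 × 9/55 = $48,132. Book value $222,128.
Year 3: $294,140 × 8/55 = $42,784. Book value $179,344.
Year 4: $294,140 × 7/55 = $37,436. Book value $141,908.
Year 5: $294,140 × 6/55 = $32,088. Book value $109,820.
Year 6: $294,140 × 5/55 = $26,740. Book value $83,080.

$83,080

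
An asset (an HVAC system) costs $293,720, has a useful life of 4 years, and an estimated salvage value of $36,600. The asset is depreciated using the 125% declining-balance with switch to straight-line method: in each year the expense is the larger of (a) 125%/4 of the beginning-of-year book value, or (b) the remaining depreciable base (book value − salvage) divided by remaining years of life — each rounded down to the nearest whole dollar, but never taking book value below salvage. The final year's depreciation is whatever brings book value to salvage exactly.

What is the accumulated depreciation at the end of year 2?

Depreciable base = $293,720 − $36,600 = $257,120.
Year 1: DB = ⌊$293,720 × 125%/4⌋ = $91,787; SL = ⌊$257,120/4⌋ = $64,280 → take DB $91,787. Book value $201,933.
Year 2: DB = ⌊$201,933 × 125%/4⌋ = $63,104; SL = ⌊$165,333/3⌋ = $55,111 → take DB $63,104. Book value $138,829.
Accumulated through year 2 = $293,720 − $138,829 = $154,891.

$154,891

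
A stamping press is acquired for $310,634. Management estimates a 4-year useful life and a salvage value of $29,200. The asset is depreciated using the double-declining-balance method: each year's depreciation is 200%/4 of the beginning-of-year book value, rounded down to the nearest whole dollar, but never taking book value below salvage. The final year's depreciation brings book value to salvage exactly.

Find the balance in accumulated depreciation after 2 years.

$232,975

Depreciable base = $310,634 − $29,200 = $281,434.
Year 1: ⌊$310,634 × 200%/4⌋ = $155,317. Book value $155,317.
Year 2: ⌊$155,317 × 200%/4⌋ = $77,658. Book value $77,659.
Accumulated through year 2 = $310,634 − $77,659 = $232,975.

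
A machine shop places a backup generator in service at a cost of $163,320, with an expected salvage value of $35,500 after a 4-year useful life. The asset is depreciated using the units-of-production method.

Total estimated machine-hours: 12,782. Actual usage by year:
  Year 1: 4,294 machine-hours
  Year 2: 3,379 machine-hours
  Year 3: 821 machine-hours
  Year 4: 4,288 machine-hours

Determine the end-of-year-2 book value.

Depreciable base = $163,320 − $35,500 = $127,820.
Rate = $127,820 / 12,782 machine-hours = $10 per machine-hour.
Year 1: 4,294 × $10 = $42,940. Book value $120,380.
Year 2: 3,379 × $10 = $33,790. Book value $86,590.

$86,590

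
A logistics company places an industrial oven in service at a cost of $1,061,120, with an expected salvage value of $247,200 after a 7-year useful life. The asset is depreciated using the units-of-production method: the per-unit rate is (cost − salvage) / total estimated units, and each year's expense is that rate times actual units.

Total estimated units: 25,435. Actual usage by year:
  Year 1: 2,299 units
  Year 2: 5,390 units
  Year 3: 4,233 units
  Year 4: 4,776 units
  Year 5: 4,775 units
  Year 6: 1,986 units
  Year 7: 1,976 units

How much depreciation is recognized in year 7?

Depreciable base = $1,061,120 − $247,200 = $813,920.
Rate = $813,920 / 25,435 units = $32 per unit.
Year 1: 2,299 × $32 = $73,568. Book value $987,552.
Year 2: 5,390 × $32 = $172,480. Book value $815,072.
Year 3: 4,233 × $32 = $135,456. Book value $679,616.
Year 4: 4,776 × $32 = $152,832. Book value $526,784.
Year 5: 4,775 × $32 = $152,800. Book value $373,984.
Year 6: 1,986 × $32 = $63,552. Book value $310,432.
Year 7: 1,976 × $32 = $63,232. Book value $247,200.

$63,232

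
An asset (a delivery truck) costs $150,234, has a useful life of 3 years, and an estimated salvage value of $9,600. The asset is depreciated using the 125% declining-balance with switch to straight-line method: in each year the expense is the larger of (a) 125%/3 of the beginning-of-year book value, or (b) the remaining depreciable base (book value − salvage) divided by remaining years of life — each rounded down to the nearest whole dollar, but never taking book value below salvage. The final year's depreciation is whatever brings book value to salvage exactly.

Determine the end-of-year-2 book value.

$48,619

Depreciable base = $150,234 − $9,600 = $140,634.
Year 1: DB = ⌊$150,234 × 125%/3⌋ = $62,597; SL = ⌊$140,634/3⌋ = $46,878 → take DB $62,597. Book value $87,637.
Year 2: DB = ⌊$87,637 × 125%/3⌋ = $36,515; SL = ⌊$78,037/2⌋ = $39,018 → take SL $39,018. Book value $48,619.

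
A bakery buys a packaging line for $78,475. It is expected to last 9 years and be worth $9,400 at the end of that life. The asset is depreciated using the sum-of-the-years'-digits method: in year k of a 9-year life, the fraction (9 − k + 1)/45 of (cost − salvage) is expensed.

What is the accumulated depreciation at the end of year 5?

Depreciable base = $78,475 − $9,400 = $69,075.
Sum of the years' digits = 9+8+7+6+5+4+3+2+1 = 45.
Year 1: $69,075 × 9/45 = $13,815. Book value $64,660.
Year 2: $69,075 × 8/45 = $12,280. Book value $52,380.
Year 3: $69,075 × 7/45 = $10,745. Book value $41,635.
Year 4: $69,075 × 6/45 = $9,210. Book value $32,425.
Year 5: $69,075 × 5/45 = $7,675. Book value $24,750.
Accumulated through year 5 = $78,475 − $24,750 = $53,725.

$53,725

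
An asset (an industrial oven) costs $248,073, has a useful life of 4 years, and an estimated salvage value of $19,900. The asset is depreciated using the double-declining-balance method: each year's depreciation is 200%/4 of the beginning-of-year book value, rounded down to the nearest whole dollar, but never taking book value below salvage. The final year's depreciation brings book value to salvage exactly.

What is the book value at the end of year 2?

Depreciable base = $248,073 − $19,900 = $228,173.
Year 1: ⌊$248,073 × 200%/4⌋ = $124,036. Book value $124,037.
Year 2: ⌊$124,037 × 200%/4⌋ = $62,018. Book value $62,019.

$62,019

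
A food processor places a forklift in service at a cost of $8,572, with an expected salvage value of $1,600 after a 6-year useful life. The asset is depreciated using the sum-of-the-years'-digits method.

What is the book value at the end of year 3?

$3,592

Depreciable base = $8,572 − $1,600 = $6,972.
Sum of the years' digits = 6+5+4+3+2+1 = 21.
Year 1: $6,972 × 6/21 = $1,992. Book value $6,580.
Year 2: $6,972 × 5/21 = $1,660. Book value $4,920.
Year 3: $6,972 × 4/21 = $1,328. Book value $3,592.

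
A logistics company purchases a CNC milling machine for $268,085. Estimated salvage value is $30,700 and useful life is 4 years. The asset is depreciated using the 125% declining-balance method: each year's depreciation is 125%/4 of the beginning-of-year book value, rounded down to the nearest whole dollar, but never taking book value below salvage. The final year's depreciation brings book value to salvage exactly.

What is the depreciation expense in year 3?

Depreciable base = $268,085 − $30,700 = $237,385.
Year 1: ⌊$268,085 × 125%/4⌋ = $83,776. Book value $184,309.
Year 2: ⌊$184,309 × 125%/4⌋ = $57,596. Book value $126,713.
Year 3: ⌊$126,713 × 125%/4⌋ = $39,597. Book value $87,116.

$39,597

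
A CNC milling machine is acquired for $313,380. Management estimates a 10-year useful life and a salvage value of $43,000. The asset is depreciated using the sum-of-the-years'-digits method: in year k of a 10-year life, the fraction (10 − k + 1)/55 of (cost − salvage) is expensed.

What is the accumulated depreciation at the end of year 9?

$265,464

Depreciable base = $313,380 − $43,000 = $270,380.
Sum of the years' digits = 10+9+8+7+6+5+4+3+2+1 = 55.
Year 1: $270,380 × 10/55 = $49,160. Book value $264,220.
Year 2: $270,380 × 9/55 = $44,244. Book value $219,976.
Year 3: $270,380 × 8/55 = $39,328. Book value $180,648.
Year 4: $270,380 × 7/55 = $34,412. Book value $146,236.
Year 5: $270,380 × 6/55 = $29,496. Book value $116,740.
Year 6: $270,380 × 5/55 = $24,580. Book value $92,160.
Year 7: $270,380 × 4/55 = $19,664. Book value $72,496.
Year 8: $270,380 × 3/55 = $14,748. Book value $57,748.
Year 9: $270,380 × 2/55 = $9,832. Book value $47,916.
Accumulated through year 9 = $313,380 − $47,916 = $265,464.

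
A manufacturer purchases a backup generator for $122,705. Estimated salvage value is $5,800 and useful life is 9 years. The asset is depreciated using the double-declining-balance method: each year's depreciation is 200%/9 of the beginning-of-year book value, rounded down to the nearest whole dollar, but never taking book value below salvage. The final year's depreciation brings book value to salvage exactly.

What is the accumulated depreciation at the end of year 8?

Depreciable base = $122,705 − $5,800 = $116,905.
Year 1: ⌊$122,705 × 200%/9⌋ = $27,267. Book value $95,438.
Year 2: ⌊$95,438 × 200%/9⌋ = $21,208. Book value $74,230.
Year 3: ⌊$74,230 × 200%/9⌋ = $16,495. Book value $57,735.
Year 4: ⌊$57,735 × 200%/9⌋ = $12,830. Book value $44,905.
Year 5: ⌊$44,905 × 200%/9⌋ = $9,978. Book value $34,927.
Year 6: ⌊$34,927 × 200%/9⌋ = $7,761. Book value $27,166.
Year 7: ⌊$27,166 × 200%/9⌋ = $6,036. Book value $21,130.
Year 8: ⌊$21,130 × 200%/9⌋ = $4,695. Book value $16,435.
Accumulated through year 8 = $122,705 − $16,435 = $106,270.

$106,270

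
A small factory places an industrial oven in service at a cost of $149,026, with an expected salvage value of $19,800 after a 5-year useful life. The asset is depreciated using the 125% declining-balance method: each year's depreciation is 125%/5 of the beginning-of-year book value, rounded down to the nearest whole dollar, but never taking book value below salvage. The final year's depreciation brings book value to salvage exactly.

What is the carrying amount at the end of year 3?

Depreciable base = $149,026 − $19,800 = $129,226.
Year 1: ⌊$149,026 × 125%/5⌋ = $37,256. Book value $111,770.
Year 2: ⌊$111,770 × 125%/5⌋ = $27,942. Book value $83,828.
Year 3: ⌊$83,828 × 125%/5⌋ = $20,957. Book value $62,871.

$62,871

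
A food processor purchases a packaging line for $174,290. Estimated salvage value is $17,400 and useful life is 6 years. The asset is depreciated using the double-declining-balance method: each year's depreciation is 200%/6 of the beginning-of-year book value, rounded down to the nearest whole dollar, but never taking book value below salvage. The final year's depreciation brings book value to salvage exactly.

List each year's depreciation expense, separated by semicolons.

Depreciable base = $174,290 − $17,400 = $156,890.
Year 1: ⌊$174,290 × 200%/6⌋ = $58,096. Book value $116,194.
Year 2: ⌊$116,194 × 200%/6⌋ = $38,731. Book value $77,463.
Year 3: ⌊$77,463 × 200%/6⌋ = $25,821. Book value $51,642.
Year 4: ⌊$51,642 × 200%/6⌋ = $17,214. Book value $34,428.
Year 5: ⌊$34,428 × 200%/6⌋ = $11,476. Book value $22,952.
Year 6 (final): $22,952 − $17,400 = $5,552. Book value $17,400.

$58,096; $38,731; $25,821; $17,214; $11,476; $5,552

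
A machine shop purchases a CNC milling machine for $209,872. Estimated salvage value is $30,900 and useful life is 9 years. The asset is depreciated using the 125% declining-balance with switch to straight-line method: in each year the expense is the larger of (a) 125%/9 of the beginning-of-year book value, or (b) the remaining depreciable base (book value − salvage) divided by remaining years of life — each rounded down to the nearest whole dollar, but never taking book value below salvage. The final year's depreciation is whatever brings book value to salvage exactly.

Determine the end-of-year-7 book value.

Depreciable base = $209,872 − $30,900 = $178,972.
Year 1: DB = ⌊$209,872 × 125%/9⌋ = $29,148; SL = ⌊$178,972/9⌋ = $19,885 → take DB $29,148. Book value $180,724.
Year 2: DB = ⌊$180,724 × 125%/9⌋ = $25,100; SL = ⌊$149,824/8⌋ = $18,728 → take DB $25,100. Book value $155,624.
Year 3: DB = ⌊$155,624 × 125%/9⌋ = $21,614; SL = ⌊$124,724/7⌋ = $17,817 → take DB $21,614. Book value $134,010.
Year 4: DB = ⌊$134,010 × 125%/9⌋ = $18,612; SL = ⌊$103,110/6⌋ = $17,185 → take DB $18,612. Book value $115,398.
Year 5: DB = ⌊$115,398 × 125%/9⌋ = $16,027; SL = ⌊$84,498/5⌋ = $16,899 → take SL $16,899. Book value $98,499.
Year 6: DB = ⌊$98,499 × 125%/9⌋ = $13,680; SL = ⌊$67,599/4⌋ = $16,899 → take SL $16,899. Book value $81,600.
Year 7: DB = ⌊$81,600 × 125%/9⌋ = $11,333; SL = ⌊$50,700/3⌋ = $16,900 → take SL $16,900. Book value $64,700.

$64,700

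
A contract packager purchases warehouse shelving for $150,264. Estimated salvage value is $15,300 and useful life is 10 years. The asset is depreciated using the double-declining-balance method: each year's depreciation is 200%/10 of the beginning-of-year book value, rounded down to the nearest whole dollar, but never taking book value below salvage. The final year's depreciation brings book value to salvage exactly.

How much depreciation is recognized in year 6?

$9,848

Depreciable base = $150,264 − $15,300 = $134,964.
Year 1: ⌊$150,264 × 200%/10⌋ = $30,052. Book value $120,212.
Year 2: ⌊$120,212 × 200%/10⌋ = $24,042. Book value $96,170.
Year 3: ⌊$96,170 × 200%/10⌋ = $19,234. Book value $76,936.
Year 4: ⌊$76,936 × 200%/10⌋ = $15,387. Book value $61,549.
Year 5: ⌊$61,549 × 200%/10⌋ = $12,309. Book value $49,240.
Year 6: ⌊$49,240 × 200%/10⌋ = $9,848. Book value $39,392.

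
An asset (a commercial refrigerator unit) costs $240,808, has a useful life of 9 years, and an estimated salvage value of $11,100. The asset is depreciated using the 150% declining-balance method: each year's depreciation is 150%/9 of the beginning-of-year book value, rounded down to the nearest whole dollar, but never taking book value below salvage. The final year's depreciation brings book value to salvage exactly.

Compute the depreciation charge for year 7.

Depreciable base = $240,808 − $11,100 = $229,708.
Year 1: ⌊$240,808 × 150%/9⌋ = $40,134. Book value $200,674.
Year 2: ⌊$200,674 × 150%/9⌋ = $33,445. Book value $167,229.
Year 3: ⌊$167,229 × 150%/9⌋ = $27,871. Book value $139,358.
Year 4: ⌊$139,358 × 150%/9⌋ = $23,226. Book value $116,132.
Year 5: ⌊$116,132 × 150%/9⌋ = $19,355. Book value $96,777.
Year 6: ⌊$96,777 × 150%/9⌋ = $16,129. Book value $80,648.
Year 7: ⌊$80,648 × 150%/9⌋ = $13,441. Book value $67,207.

$13,441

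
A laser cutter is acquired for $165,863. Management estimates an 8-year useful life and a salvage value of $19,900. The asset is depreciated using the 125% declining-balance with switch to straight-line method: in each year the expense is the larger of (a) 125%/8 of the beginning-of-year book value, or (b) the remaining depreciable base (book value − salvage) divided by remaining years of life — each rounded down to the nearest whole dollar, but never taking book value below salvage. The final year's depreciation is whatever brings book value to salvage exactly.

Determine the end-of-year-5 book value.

Depreciable base = $165,863 − $19,900 = $145,963.
Year 1: DB = ⌊$165,863 × 125%/8⌋ = $25,916; SL = ⌊$145,963/8⌋ = $18,245 → take DB $25,916. Book value $139,947.
Year 2: DB = ⌊$139,947 × 125%/8⌋ = $21,866; SL = ⌊$120,047/7⌋ = $17,149 → take DB $21,866. Book value $118,081.
Year 3: DB = ⌊$118,081 × 125%/8⌋ = $18,450; SL = ⌊$98,181/6⌋ = $16,363 → take DB $18,450. Book value $99,631.
Year 4: DB = ⌊$99,631 × 125%/8⌋ = $15,567; SL = ⌊$79,731/5⌋ = $15,946 → take SL $15,946. Book value $83,685.
Year 5: DB = ⌊$83,685 × 125%/8⌋ = $13,075; SL = ⌊$63,785/4⌋ = $15,946 → take SL $15,946. Book value $67,739.

$67,739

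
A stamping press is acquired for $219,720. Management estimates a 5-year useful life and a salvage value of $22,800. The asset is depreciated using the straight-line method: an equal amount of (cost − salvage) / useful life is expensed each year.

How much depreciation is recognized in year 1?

Depreciable base = $219,720 − $22,800 = $196,920.
Annual expense = $196,920 / 5 = $39,384.

$39,384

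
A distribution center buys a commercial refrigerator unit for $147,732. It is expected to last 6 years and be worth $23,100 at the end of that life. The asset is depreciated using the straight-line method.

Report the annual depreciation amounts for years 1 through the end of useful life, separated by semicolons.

Depreciable base = $147,732 − $23,100 = $124,632.
Annual expense = $124,632 / 6 = $20,772.
End of year 1: book value $126,960.
End of year 2: book value $106,188.
End of year 3: book value $85,416.
End of year 4: book value $64,644.
End of year 5: book value $43,872.
End of year 6: book value $23,100.

$20,772; $20,772; $20,772; $20,772; $20,772; $20,772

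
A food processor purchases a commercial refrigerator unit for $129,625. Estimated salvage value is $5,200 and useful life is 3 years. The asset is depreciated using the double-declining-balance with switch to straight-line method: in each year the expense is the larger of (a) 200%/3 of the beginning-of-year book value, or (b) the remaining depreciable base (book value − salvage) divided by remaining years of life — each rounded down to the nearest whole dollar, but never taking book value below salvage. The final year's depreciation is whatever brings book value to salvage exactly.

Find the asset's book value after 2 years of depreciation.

$14,403

Depreciable base = $129,625 − $5,200 = $124,425.
Year 1: DB = ⌊$129,625 × 200%/3⌋ = $86,416; SL = ⌊$124,425/3⌋ = $41,475 → take DB $86,416. Book value $43,209.
Year 2: DB = ⌊$43,209 × 200%/3⌋ = $28,806; SL = ⌊$38,009/2⌋ = $19,004 → take DB $28,806. Book value $14,403.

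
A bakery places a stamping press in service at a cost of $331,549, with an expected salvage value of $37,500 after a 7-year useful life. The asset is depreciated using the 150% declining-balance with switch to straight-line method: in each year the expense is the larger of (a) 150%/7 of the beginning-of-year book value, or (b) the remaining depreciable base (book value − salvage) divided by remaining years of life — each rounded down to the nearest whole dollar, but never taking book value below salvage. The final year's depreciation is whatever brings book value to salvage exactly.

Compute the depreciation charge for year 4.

Depreciable base = $331,549 − $37,500 = $294,049.
Year 1: DB = ⌊$331,549 × 150%/7⌋ = $71,046; SL = ⌊$294,049/7⌋ = $42,007 → take DB $71,046. Book value $260,503.
Year 2: DB = ⌊$260,503 × 150%/7⌋ = $55,822; SL = ⌊$223,003/6⌋ = $37,167 → take DB $55,822. Book value $204,681.
Year 3: DB = ⌊$204,681 × 150%/7⌋ = $43,860; SL = ⌊$167,181/5⌋ = $33,436 → take DB $43,860. Book value $160,821.
Year 4: DB = ⌊$160,821 × 150%/7⌋ = $34,461; SL = ⌊$123,321/4⌋ = $30,830 → take DB $34,461. Book value $126,360.

$34,461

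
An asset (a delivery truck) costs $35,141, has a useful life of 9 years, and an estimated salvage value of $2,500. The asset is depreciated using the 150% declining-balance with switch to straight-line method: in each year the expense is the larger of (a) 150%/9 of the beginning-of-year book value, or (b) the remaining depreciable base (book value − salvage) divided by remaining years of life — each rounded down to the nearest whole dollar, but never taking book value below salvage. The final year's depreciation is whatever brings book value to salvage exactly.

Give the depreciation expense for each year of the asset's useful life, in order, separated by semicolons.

$5,856; $4,880; $4,067; $3,389; $2,889; $2,890; $2,890; $2,890; $2,890

Depreciable base = $35,141 − $2,500 = $32,641.
Year 1: DB = ⌊$35,141 × 150%/9⌋ = $5,856; SL = ⌊$32,641/9⌋ = $3,626 → take DB $5,856. Book value $29,285.
Year 2: DB = ⌊$29,285 × 150%/9⌋ = $4,880; SL = ⌊$26,785/8⌋ = $3,348 → take DB $4,880. Book value $24,405.
Year 3: DB = ⌊$24,405 × 150%/9⌋ = $4,067; SL = ⌊$21,905/7⌋ = $3,129 → take DB $4,067. Book value $20,338.
Year 4: DB = ⌊$20,338 × 150%/9⌋ = $3,389; SL = ⌊$17,838/6⌋ = $2,973 → take DB $3,389. Book value $16,949.
Year 5: DB = ⌊$16,949 × 150%/9⌋ = $2,824; SL = ⌊$14,449/5⌋ = $2,889 → take SL $2,889. Book value $14,060.
Year 6: DB = ⌊$14,060 × 150%/9⌋ = $2,343; SL = ⌊$11,560/4⌋ = $2,890 → take SL $2,890. Book value $11,170.
Year 7: DB = ⌊$11,170 × 150%/9⌋ = $1,861; SL = ⌊$8,670/3⌋ = $2,890 → take SL $2,890. Book value $8,280.
Year 8: DB = ⌊$8,280 × 150%/9⌋ = $1,380; SL = ⌊$5,780/2⌋ = $2,890 → take SL $2,890. Book value $5,390.
Year 9 (final): $5,390 − $2,500 = $2,890. Book value $2,500.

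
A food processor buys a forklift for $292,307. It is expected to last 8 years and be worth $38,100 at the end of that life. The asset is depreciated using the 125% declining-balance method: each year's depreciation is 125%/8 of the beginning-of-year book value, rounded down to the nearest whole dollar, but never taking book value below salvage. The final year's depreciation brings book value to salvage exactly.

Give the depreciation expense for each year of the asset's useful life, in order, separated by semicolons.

Depreciable base = $292,307 − $38,100 = $254,207.
Year 1: ⌊$292,307 × 125%/8⌋ = $45,672. Book value $246,635.
Year 2: ⌊$246,635 × 125%/8⌋ = $38,536. Book value $208,099.
Year 3: ⌊$208,099 × 125%/8⌋ = $32,515. Book value $175,584.
Year 4: ⌊$175,584 × 125%/8⌋ = $27,435. Book value $148,149.
Year 5: ⌊$148,149 × 125%/8⌋ = $23,148. Book value $125,001.
Year 6: ⌊$125,001 × 125%/8⌋ = $19,531. Book value $105,470.
Year 7: ⌊$105,470 × 125%/8⌋ = $16,479. Book value $88,991.
Year 8 (final): $88,991 − $38,100 = $50,891. Book value $38,100.

$45,672; $38,536; $32,515; $27,435; $23,148; $19,531; $16,479; $50,891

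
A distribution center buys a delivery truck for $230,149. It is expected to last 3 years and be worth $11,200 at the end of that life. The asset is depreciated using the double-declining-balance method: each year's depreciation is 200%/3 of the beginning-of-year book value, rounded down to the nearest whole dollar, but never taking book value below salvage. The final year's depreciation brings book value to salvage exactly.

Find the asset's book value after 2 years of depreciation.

$25,573

Depreciable base = $230,149 − $11,200 = $218,949.
Year 1: ⌊$230,149 × 200%/3⌋ = $153,432. Book value $76,717.
Year 2: ⌊$76,717 × 200%/3⌋ = $51,144. Book value $25,573.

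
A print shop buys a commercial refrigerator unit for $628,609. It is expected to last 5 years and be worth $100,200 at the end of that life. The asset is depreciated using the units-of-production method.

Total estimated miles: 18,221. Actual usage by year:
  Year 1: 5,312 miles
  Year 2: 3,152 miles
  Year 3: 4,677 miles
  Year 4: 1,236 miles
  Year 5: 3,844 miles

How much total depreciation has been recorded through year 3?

$381,089

Depreciable base = $628,609 − $100,200 = $528,409.
Rate = $528,409 / 18,221 miles = $29 per mile.
Year 1: 5,312 × $29 = $154,048. Book value $474,561.
Year 2: 3,152 × $29 = $91,408. Book value $383,153.
Year 3: 4,677 × $29 = $135,633. Book value $247,520.
Accumulated through year 3 = $628,609 − $247,520 = $381,089.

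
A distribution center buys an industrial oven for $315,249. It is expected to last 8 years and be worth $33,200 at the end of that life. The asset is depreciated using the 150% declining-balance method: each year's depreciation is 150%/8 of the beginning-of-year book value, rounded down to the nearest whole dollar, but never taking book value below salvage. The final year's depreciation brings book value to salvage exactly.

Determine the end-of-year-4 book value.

Depreciable base = $315,249 − $33,200 = $282,049.
Year 1: ⌊$315,249 × 150%/8⌋ = $59,109. Book value $256,140.
Year 2: ⌊$256,140 × 150%/8⌋ = $48,026. Book value $208,114.
Year 3: ⌊$208,114 × 150%/8⌋ = $39,021. Book value $169,093.
Year 4: ⌊$169,093 × 150%/8⌋ = $31,704. Book value $137,389.

$137,389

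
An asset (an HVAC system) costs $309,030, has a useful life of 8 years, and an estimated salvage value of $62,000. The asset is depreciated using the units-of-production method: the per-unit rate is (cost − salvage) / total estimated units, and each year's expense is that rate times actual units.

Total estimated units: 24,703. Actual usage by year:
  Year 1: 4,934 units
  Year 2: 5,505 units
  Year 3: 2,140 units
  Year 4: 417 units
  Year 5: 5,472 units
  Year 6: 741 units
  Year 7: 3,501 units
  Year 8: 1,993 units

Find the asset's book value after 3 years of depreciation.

$183,240

Depreciable base = $309,030 − $62,000 = $247,030.
Rate = $247,030 / 24,703 units = $10 per unit.
Year 1: 4,934 × $10 = $49,340. Book value $259,690.
Year 2: 5,505 × $10 = $55,050. Book value $204,640.
Year 3: 2,140 × $10 = $21,400. Book value $183,240.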